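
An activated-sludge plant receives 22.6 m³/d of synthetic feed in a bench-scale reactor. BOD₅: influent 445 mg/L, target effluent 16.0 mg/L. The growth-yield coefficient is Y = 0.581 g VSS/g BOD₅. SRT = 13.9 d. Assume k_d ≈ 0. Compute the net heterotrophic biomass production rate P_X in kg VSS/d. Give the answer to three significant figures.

P_X ≈ 5.63 kg VSS/d

Since k_d ≈ 0, Y_obs = Y = 0.581 g VSS/g BOD₅.
Substrate removed = Q·(S₀ − S) = 22.6 m³/d × (445 − 16.0) g/m³ = 9.7×10^3 g/d = 9.695 kg/d.
Net biomass production P_X = Y_obs × Q·(S₀ − S) = 0.5810 × 9.695 = 5.633 kg VSS/d.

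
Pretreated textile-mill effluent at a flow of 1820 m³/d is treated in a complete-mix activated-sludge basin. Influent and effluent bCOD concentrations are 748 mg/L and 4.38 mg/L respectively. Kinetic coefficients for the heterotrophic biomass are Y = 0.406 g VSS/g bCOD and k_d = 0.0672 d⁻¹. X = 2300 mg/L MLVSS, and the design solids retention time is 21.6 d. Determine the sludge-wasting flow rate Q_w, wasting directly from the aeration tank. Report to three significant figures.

Q_w ≈ 97.5 m³/d

Rearranging the biomass balance for a CMAS with decay, V = Y·Q·ΔS·θ_c / [X·(1+k_d θ_c)] = 0.406 × 1820 × (748 − 4.38) × 21.6 / [2300 × (1 + 0.0672 × 21.6)] = 1.19×10^7 / 5638 = 2105 m³.
With mixed-liquor wasting, θ_c = V/Q_w, so Q_w = V/θ_c = 2105/21.6 = 97.45 m³/d.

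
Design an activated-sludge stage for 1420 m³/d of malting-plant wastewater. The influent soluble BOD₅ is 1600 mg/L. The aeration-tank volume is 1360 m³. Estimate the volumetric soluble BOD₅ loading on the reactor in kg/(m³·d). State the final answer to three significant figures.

Volumetric loading L_v = Q·S₀ / V = 1420 × 1600 g/m³ / 1360 m³ = 1671 g/(m³·d) = 1.671 kg soluble BOD₅/(m³·d).

L_v ≈ 1.67 kg soluble BOD₅/(m³·d)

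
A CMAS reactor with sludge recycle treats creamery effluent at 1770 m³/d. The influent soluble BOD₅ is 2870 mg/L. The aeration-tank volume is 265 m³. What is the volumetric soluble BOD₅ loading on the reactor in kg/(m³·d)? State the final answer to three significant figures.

L_v ≈ 19.2 kg soluble BOD₅/(m³·d)

L_v = Q S₀ / V = 1770 × 2870 × 10⁻³ / 265.0 = 19.17 kg/(m³·d).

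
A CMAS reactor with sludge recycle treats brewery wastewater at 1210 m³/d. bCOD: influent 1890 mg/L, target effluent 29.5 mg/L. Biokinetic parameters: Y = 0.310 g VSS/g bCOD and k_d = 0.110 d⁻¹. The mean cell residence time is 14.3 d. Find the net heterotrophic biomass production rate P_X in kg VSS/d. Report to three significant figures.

P_X ≈ 271 kg VSS/d

The observed yield is Y_obs = Y/(1 + k_d·θ_c) = 0.310 / (1 + 0.110 × 14.3) = 0.310 / 2.573 = 0.1205 g VSS per g bCOD removed.
Q·(S₀ − S) = 1210 × (1890 − 29.5) × 10⁻³ = 2251 kg/d removed.
Net biomass production P_X = Y_obs × Q·(S₀ − S) = 0.1205 × 2251 = 271.2 kg VSS/d.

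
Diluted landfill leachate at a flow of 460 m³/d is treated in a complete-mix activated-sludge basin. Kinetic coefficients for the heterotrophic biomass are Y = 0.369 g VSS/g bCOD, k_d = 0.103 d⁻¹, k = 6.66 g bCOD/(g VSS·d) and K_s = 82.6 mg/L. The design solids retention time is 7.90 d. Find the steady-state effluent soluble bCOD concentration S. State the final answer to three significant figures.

For a completely mixed reactor with recycle the Lawrence–McCarty relation gives S = K_s·(1 + k_d·θ_c) / [θ_c·(Y·k − k_d) − 1] = 82.6 × (1 + 0.103 × 7.90) / [7.90 × (0.369 × 6.66 − 0.103) − 1] = 149.8 / 17.60 = 8.512 mg/L.

S ≈ 8.51 mg/L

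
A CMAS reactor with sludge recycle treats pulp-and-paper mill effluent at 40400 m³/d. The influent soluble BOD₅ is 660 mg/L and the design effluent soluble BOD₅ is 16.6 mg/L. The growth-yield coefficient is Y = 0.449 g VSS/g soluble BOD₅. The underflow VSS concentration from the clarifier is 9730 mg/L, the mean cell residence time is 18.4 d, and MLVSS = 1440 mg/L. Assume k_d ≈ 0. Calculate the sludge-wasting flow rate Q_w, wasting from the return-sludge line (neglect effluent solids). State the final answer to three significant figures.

Q_w ≈ 1200 m³/d

Biomass mass balance (decay neglected): V·X = Y·Q·(S₀ − S)·θ_c, so V = 0.449 × 40400 × (660 − 16.6) × 18.4 / 1440 = 149130 m³.
Q_w = (V·X)/(θ_c X_r) = 149130 × 1440 / (18.4 × 9730) = 1199 m³/d.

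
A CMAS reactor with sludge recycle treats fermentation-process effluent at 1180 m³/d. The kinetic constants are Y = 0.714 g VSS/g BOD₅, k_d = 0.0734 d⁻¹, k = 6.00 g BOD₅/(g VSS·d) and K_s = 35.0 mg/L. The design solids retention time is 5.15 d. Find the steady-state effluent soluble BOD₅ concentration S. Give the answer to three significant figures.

S ≈ 2.33 mg/L

Effluent substrate depends only on kinetics and SRT: S = K_s(1 + k_d θ_c) / [θ_c(Yk − k_d) − 1] = 35.0 × (1 + 0.0734 × 5.15) / [5.15 × (0.714 × 6.00 − 0.0734) − 1] = 48.23 / 20.68 = 2.332 mg/L.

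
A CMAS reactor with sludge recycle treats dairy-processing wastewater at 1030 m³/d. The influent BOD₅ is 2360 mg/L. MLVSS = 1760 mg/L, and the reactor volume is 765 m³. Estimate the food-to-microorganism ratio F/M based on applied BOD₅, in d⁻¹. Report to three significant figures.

F/M = applied load / biomass = Q·S₀/(V·X) = 1030 × 2360 / (765.0 × 1760) = 1.805 d⁻¹.

F/M ≈ 1.81 d⁻¹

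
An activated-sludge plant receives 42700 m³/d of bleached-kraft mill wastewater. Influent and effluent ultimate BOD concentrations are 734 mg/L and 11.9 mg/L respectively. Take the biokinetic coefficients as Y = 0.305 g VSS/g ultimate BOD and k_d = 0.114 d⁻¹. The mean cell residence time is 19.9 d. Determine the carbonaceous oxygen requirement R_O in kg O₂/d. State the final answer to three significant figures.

Correct the yield for decay: Y_obs = Y/(1 + k_d θ_c) = 0.305 / (1 + 0.114 × 19.9) = 0.305 / 3.269 = 0.09331.
ΔS = 734 − 11.9 = 722.1 mg/L, so the substrate removal rate is 42700 × 722.1/1000 = 30834 kg ultimate BOD/d.
Net sludge production P_X = 0.09331 × 30834 = 2877 kg VSS/d.
R_O = Q·(S₀ − S) − 1.42·P_X = 30834 − 1.42 × 2877 = 26748 kg O₂/d.

R_O ≈ 26700 kg O₂/d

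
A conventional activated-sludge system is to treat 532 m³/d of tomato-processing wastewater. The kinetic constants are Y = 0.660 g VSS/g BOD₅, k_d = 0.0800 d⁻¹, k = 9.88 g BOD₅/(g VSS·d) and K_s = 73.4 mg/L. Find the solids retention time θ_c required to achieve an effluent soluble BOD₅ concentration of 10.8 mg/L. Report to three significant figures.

From 1/θ_c = Y·k·S/(K_s + S) − k_d: Y·k·S/(K_s+S) = 0.660 × 9.88 × 10.8 / (73.4 + 10.8) = 0.8364 d⁻¹.
1/θ_c = 0.8364 − 0.0800 = 0.7564 d⁻¹, so θ_c = 1.322 d.

θ_c ≈ 1.32 d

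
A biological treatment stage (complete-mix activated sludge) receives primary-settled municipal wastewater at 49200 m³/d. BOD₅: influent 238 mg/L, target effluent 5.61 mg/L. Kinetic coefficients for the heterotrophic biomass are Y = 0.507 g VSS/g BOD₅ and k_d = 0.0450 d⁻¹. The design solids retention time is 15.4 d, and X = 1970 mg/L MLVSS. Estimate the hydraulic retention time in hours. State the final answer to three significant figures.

Steady-state biomass mass balance: V·X·(1 + k_d·θ_c) = Y·Q·(S₀ − S)·θ_c, so V = 0.507 × 49200 × (238 − 5.61) × 15.4 / [1970 × (1 + 0.0450 × 15.4)] = 8.93×10^7 / 3335 = 26766 m³.
HRT = V/Q = 26766 m³ / 49200 m³·d⁻¹ = 0.5440 d × 24 = 13.06 h.

τ ≈ 13.1 h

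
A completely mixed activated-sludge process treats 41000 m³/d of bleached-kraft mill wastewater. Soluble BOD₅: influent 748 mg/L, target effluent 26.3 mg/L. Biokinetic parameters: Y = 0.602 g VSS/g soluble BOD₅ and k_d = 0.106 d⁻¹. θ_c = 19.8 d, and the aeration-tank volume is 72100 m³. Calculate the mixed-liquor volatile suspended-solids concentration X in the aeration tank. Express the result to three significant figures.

Solving the biomass balance for X: X = Y Q (S₀−S) θ_c / [V (1+k_d θ_c)] = 0.602 × 41000 × (748 − 26.3) × 19.8 / [72100 × (1 + 0.106 × 19.8)] = 1579 mg/L.

X ≈ 1580 mg/L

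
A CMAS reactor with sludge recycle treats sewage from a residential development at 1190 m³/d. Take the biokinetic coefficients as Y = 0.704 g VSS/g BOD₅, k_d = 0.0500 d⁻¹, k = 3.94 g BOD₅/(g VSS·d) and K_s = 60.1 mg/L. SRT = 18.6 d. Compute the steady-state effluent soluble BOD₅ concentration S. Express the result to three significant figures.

S ≈ 2.34 mg/L

Effluent substrate depends only on kinetics and SRT: S = K_s(1 + k_d θ_c) / [θ_c(Yk − k_d) − 1] = 60.1 × (1 + 0.0500 × 18.6) / [18.6 × (0.704 × 3.94 − 0.0500) − 1] = 116.0 / 49.66 = 2.336 mg/L.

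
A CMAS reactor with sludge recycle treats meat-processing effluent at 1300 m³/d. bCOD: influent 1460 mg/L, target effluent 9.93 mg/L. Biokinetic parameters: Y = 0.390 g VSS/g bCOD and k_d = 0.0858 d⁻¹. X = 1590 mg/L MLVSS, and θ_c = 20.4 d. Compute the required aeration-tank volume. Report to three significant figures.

Rearranging the biomass balance for a CMAS with decay, V = Y·Q·ΔS·θ_c / [X·(1+k_d θ_c)] = 0.390 × 1300 × (1460 − 9.93) × 20.4 / [1590 × (1 + 0.0858 × 20.4)] = 1.5×10^7 / 4373 = 3430 m³.

V ≈ 3430 m³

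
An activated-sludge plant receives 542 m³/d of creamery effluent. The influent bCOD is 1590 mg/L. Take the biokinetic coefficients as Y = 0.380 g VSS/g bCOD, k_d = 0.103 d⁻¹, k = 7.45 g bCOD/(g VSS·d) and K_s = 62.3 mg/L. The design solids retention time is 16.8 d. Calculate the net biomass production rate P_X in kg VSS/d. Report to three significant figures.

P_X ≈ 120 kg VSS/d

For a completely mixed reactor with recycle the Lawrence–McCarty relation gives S = K_s·(1 + k_d·θ_c) / [θ_c·(Y·k − k_d) − 1] = 62.3 × (1 + 0.103 × 16.8) / [16.8 × (0.380 × 7.45 − 0.103) − 1] = 170.1 / 44.83 = 3.794 mg/L.
The observed yield is Y_obs = Y/(1 + k_d·θ_c) = 0.380 / (1 + 0.103 × 16.8) = 0.380 / 2.730 = 0.1392 g VSS per g bCOD removed.
Substrate removed = Q·(S₀ − S) = 542 m³/d × (1590 − 3.79) g/m³ = 8.6×10^5 g/d = 859.7 kg/d.
Biomass produced: P_X = Y_obs·Q·ΔS = 0.1392 × 859.7 ≈ 119.7 kg VSS/d.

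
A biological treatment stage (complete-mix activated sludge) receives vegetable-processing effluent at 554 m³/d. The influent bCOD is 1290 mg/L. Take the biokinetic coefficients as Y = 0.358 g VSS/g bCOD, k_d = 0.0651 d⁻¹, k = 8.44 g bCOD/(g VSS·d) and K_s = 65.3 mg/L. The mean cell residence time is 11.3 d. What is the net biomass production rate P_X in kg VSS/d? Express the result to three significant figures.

Effluent substrate depends only on kinetics and SRT: S = K_s(1 + k_d θ_c) / [θ_c(Yk − k_d) − 1] = 65.3 × (1 + 0.0651 × 11.3) / [11.3 × (0.358 × 8.44 − 0.0651) − 1] = 113.3 / 32.41 = 3.497 mg/L.
Correct the yield for decay: Y_obs = Y/(1 + k_d θ_c) = 0.358 / (1 + 0.0651 × 11.3) = 0.358 / 1.736 = 0.2063.
ΔS = 1290 − 3.50 = 1286 mg/L, so the substrate removal rate is 554 × 1286/1000 = 712.7 kg bCOD/d.
P_X = Y_obs · Q(S₀ − S) = 0.2063 × 712.7 = 147.0 kg VSS/d.

P_X ≈ 147 kg VSS/d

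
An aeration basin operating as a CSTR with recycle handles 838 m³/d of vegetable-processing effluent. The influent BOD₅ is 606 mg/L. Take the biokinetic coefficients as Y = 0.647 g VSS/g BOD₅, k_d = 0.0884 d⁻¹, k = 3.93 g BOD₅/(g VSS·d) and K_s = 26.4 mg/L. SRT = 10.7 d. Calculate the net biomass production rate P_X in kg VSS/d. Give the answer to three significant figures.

Effluent substrate depends only on kinetics and SRT: S = K_s(1 + k_d θ_c) / [θ_c(Yk − k_d) − 1] = 26.4 × (1 + 0.0884 × 10.7) / [10.7 × (0.647 × 3.93 − 0.0884) − 1] = 51.37 / 25.26 = 2.034 mg/L.
Y_obs = Y / (1 + k_d θ_c) = 0.647 / (1 + 0.0884 × 10.7) = 0.647 / 1.946 = 0.3325.
Q·(S₀ − S) = 838 × (606 − 2.03) × 10⁻³ = 506.1 kg/d removed.
Net biomass production P_X = Y_obs × Q·(S₀ − S) = 0.3325 × 506.1 = 168.3 kg VSS/d.

P_X ≈ 168 kg VSS/d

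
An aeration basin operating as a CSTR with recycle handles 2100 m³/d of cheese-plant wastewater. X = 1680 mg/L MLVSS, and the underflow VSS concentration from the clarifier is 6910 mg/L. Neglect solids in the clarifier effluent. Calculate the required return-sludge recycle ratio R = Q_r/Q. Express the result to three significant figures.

Mass balance around the secondary clarifier (neglecting effluent solids): R = X / (X_r − X) = 1680 / (6910 − 1680) = 0.3212.

R ≈ 0.321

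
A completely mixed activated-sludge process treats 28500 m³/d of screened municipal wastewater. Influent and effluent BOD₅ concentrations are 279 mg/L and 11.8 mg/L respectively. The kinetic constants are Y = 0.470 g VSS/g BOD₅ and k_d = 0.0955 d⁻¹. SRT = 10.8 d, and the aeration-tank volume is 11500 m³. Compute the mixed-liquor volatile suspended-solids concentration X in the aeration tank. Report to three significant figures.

X ≈ 1650 mg/L

From V·X·(1 + k_d·θ_c) = Y·Q·(S₀ − S)·θ_c: X = 0.470 × 28500 × (279 − 11.8) × 10.8 / [11500 × (1 + 0.0955 × 10.8)] = 1655 mg/L.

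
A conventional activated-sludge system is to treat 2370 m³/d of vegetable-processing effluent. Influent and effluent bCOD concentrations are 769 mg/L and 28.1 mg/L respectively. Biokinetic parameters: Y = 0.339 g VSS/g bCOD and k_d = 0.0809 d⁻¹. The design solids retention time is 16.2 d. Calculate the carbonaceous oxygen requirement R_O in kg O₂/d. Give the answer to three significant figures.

R_O ≈ 1390 kg O₂/d

The observed yield is Y_obs = Y/(1 + k_d·θ_c) = 0.339 / (1 + 0.0809 × 16.2) = 0.339 / 2.311 = 0.1467 g VSS per g bCOD removed.
Substrate removed = Q·(S₀ − S) = 2370 m³/d × (769 − 28.1) g/m³ = 1.76×10^6 g/d = 1756 kg/d.
Net sludge production P_X = 0.1467 × 1756 = 257.6 kg VSS/d.
R_O = Q·ΔS − 1.42 P_X = 1756 − 365.8 = 1390 kg O₂/d.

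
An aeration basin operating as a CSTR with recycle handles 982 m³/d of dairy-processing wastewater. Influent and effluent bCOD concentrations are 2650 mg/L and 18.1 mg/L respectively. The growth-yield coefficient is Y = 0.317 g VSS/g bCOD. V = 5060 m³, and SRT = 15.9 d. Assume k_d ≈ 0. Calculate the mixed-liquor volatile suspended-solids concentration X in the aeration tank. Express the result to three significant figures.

X = Y·Q·ΔS·θ_c / V = 0.317 × 982 × (2650 − 18.1) × 15.9 / 5060 = 2574 mg/L.

X ≈ 2570 mg/L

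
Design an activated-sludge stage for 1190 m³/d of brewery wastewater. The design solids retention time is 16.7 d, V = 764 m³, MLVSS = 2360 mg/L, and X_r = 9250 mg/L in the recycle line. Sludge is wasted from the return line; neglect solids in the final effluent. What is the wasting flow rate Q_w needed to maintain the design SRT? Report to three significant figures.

Wasting from the return line (neglecting effluent solids): Q_w = V·X / (θ_c·X_r) = 764.0 × 2360 / (16.7 × 9250) = 11.67 m³/d.

Q_w ≈ 11.7 m³/d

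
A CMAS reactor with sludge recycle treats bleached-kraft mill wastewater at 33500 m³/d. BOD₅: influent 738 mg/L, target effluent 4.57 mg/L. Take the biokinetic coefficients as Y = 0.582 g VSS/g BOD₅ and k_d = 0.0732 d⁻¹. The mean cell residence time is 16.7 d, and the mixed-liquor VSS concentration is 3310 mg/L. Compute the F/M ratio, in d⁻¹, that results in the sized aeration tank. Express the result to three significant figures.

Steady-state biomass mass balance: V·X·(1 + k_d·θ_c) = Y·Q·(S₀ − S)·θ_c, so V = 0.582 × 33500 × (738 − 4.57) × 16.7 / [3310 × (1 + 0.0732 × 16.7)] = 2.39×10^8 / 7356 = 32463 m³.
Food-to-microorganism ratio F/M = Q S₀ / (V X) = 33500 × 738 / (32463 × 3310) = 0.2301 d⁻¹.

F/M ≈ 0.230 d⁻¹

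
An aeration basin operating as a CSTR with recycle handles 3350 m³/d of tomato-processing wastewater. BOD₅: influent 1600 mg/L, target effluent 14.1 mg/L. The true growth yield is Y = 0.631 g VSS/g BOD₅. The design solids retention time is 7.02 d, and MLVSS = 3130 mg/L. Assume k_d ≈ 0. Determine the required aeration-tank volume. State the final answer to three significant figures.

Biomass mass balance (decay neglected): V·X = Y·Q·(S₀ − S)·θ_c, so V = 0.631 × 3350 × (1600 − 14.1) × 7.02 / 3130 = 7519 m³.

V ≈ 7520 m³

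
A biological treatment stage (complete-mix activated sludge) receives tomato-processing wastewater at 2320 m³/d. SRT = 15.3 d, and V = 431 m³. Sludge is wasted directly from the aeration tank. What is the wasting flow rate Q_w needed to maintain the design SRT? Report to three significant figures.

Q_w ≈ 28.2 m³/d

With mixed-liquor wasting, θ_c = V/Q_w, so Q_w = V/θ_c = 431.0/15.3 = 28.17 m³/d.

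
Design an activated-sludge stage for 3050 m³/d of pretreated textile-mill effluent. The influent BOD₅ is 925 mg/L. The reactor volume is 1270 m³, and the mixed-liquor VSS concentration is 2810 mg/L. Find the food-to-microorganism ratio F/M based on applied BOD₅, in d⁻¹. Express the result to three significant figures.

Food-to-microorganism ratio F/M = Q S₀ / (V X) = 3050 × 925 / (1270 × 2810) = 0.7906 d⁻¹.

F/M ≈ 0.791 d⁻¹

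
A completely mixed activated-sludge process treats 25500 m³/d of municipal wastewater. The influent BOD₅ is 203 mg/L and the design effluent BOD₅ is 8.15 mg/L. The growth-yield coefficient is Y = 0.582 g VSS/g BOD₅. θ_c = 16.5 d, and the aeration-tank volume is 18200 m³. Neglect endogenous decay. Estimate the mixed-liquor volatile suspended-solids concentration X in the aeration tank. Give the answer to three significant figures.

X = Y·Q·ΔS·θ_c / V = 0.582 × 25500 × (203 − 8.15) × 16.5 / 18200 = 2622 mg/L.

X ≈ 2620 mg/L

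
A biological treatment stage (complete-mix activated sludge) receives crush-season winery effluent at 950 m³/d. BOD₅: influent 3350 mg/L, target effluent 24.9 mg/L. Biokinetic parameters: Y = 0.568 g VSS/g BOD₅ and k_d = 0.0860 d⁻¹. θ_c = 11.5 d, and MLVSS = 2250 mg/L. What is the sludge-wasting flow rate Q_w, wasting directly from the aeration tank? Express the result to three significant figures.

Rearranging the biomass balance for a CMAS with decay, V = Y·Q·ΔS·θ_c / [X·(1+k_d θ_c)] = 0.568 × 950 × (3350 − 24.9) × 11.5 / [2250 × (1 + 0.0860 × 11.5)] = 2.06×10^7 / 4475 = 4611 m³.
For wasting at MLVSS concentration, Q_w = V/θ_c = 4611/11.5 = 400.9 m³/d.

Q_w ≈ 401 m³/d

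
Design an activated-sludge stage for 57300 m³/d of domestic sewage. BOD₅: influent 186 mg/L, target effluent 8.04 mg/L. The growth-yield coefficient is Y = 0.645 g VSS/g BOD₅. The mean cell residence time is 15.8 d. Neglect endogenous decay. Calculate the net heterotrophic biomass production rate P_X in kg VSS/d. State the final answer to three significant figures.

With endogenous decay neglected, the observed yield equals the true yield: Y_obs = Y = 0.645 g VSS/g BOD₅.
Substrate removed = Q·(S₀ − S) = 57300 m³/d × (186 − 8.04) g/m³ = 1.02×10^7 g/d = 10197 kg/d.
Biomass produced: P_X = Y_obs·Q·ΔS = 0.6450 × 10197 ≈ 6577 kg VSS/d.

P_X ≈ 6580 kg VSS/d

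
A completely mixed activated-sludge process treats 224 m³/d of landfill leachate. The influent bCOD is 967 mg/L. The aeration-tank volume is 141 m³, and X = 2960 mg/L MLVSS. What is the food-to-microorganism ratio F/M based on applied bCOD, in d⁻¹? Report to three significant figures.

Food-to-microorganism ratio F/M = Q S₀ / (V X) = 224 × 967 / (141.0 × 2960) = 0.5190 d⁻¹.

F/M ≈ 0.519 d⁻¹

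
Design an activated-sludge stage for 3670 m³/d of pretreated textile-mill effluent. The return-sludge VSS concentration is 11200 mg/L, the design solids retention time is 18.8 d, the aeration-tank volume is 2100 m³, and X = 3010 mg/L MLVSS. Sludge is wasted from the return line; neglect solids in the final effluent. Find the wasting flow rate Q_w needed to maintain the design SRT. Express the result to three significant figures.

Q_w ≈ 30.0 m³/d

Q_w = (V·X)/(θ_c X_r) = 2100 × 3010 / (18.8 × 11200) = 30.02 m³/d.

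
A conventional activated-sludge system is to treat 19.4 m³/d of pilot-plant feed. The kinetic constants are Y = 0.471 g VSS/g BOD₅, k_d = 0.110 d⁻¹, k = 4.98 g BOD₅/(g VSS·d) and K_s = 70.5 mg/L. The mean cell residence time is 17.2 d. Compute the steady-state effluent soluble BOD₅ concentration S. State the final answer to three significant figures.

S ≈ 5.44 mg/L

For a completely mixed reactor with recycle the Lawrence–McCarty relation gives S = K_s·(1 + k_d·θ_c) / [θ_c·(Y·k − k_d) − 1] = 70.5 × (1 + 0.110 × 17.2) / [17.2 × (0.471 × 4.98 − 0.110) − 1] = 203.9 / 37.45 = 5.444 mg/L.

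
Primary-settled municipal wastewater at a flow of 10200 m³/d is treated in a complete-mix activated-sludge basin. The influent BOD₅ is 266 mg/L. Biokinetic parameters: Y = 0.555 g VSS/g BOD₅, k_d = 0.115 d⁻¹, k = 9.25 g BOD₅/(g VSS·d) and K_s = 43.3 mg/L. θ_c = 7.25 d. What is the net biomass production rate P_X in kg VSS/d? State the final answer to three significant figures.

P_X ≈ 814 kg VSS/d

Effluent substrate depends only on kinetics and SRT: S = K_s(1 + k_d θ_c) / [θ_c(Yk − k_d) − 1] = 43.3 × (1 + 0.115 × 7.25) / [7.25 × (0.555 × 9.25 − 0.115) − 1] = 79.40 / 35.39 = 2.244 mg/L.
Y_obs = Y / (1 + k_d θ_c) = 0.555 / (1 + 0.115 × 7.25) = 0.555 / 1.834 = 0.3027.
Mass of BOD₅ removed per day: Q(S₀ − S) = 10200 × 263.8 g/m³ = 2690 kg/d.
Net biomass production P_X = Y_obs × Q·(S₀ − S) = 0.3027 × 2690 = 814.3 kg VSS/d.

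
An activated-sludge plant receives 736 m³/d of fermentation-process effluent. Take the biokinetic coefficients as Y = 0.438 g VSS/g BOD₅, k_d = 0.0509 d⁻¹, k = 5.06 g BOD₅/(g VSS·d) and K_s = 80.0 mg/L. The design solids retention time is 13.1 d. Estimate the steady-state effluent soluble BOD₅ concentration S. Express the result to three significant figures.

From the Monod/SRT balance for a CMAS, S = K_s·(1+k_d θ_c)/[θ_c·(Y k − k_d) − 1] = 80.0 × (1 + 0.0509 × 13.1) / [13.1 × (0.438 × 5.06 − 0.0509) − 1] = 133.3 / 27.37 = 4.873 mg/L.

S ≈ 4.87 mg/L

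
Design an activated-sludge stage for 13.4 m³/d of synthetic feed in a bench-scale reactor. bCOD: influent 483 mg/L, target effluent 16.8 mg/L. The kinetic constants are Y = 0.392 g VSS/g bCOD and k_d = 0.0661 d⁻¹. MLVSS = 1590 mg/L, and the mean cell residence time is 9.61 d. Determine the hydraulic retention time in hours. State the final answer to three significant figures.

From the SRT design equation V = Y Q (S₀−S) θ_c / [X (1 + k_d θ_c)] = 0.392 × 13.4 × (483 − 16.8) × 9.61 / [1590 × (1 + 0.0661 × 9.61)] = 2.35×10^4 / 2600 = 9.051 m³.
HRT = V/Q = 9.051 m³ / 13.4 m³·d⁻¹ = 0.6755 d × 24 = 16.21 h.

τ ≈ 16.2 h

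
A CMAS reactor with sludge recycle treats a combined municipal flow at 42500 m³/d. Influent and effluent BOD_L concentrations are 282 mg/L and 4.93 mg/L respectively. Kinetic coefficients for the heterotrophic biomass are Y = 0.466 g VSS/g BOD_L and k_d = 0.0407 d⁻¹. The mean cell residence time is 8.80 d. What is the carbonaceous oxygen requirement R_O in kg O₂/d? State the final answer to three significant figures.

R_O ≈ 6040 kg O₂/d

The observed yield is Y_obs = Y/(1 + k_d·θ_c) = 0.466 / (1 + 0.0407 × 8.80) = 0.466 / 1.358 = 0.3431 g VSS per g BOD_L removed.
Mass of BOD_L removed per day: Q(S₀ − S) = 42500 × 277.1 g/m³ = 11775 kg/d.
P_X = Y_obs·Q·(S₀ − S) = 0.3431 × 11775 = 4040 kg VSS/d.
R_O = Q·(S₀ − S) − 1.42·P_X = 11775 − 1.42 × 4040 = 6038 kg O₂/d.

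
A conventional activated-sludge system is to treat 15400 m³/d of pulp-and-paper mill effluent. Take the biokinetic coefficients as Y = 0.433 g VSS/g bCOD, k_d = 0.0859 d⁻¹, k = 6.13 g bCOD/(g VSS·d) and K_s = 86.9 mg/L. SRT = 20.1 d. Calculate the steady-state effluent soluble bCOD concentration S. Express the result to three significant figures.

S ≈ 4.68 mg/L

Effluent substrate depends only on kinetics and SRT: S = K_s(1 + k_d θ_c) / [θ_c(Yk − k_d) − 1] = 86.9 × (1 + 0.0859 × 20.1) / [20.1 × (0.433 × 6.13 − 0.0859) − 1] = 236.9 / 50.62 = 4.680 mg/L.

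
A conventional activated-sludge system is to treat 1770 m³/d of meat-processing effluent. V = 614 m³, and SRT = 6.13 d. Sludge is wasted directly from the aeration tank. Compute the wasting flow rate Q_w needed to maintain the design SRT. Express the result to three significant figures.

Q_w ≈ 100 m³/d

Wasting from the aeration tank: Q_w = V / θ_c = 614.0 / 6.13 = 100.2 m³/d.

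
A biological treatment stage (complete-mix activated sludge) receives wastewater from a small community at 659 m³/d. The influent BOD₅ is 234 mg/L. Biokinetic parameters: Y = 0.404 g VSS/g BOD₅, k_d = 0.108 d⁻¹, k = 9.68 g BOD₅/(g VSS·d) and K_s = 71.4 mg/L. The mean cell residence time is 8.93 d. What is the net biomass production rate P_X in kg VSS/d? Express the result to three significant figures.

P_X ≈ 31.1 kg VSS/d

From the Monod/SRT balance for a CMAS, S = K_s·(1+k_d θ_c)/[θ_c·(Y k − k_d) − 1] = 71.4 × (1 + 0.108 × 8.93) / [8.93 × (0.404 × 9.68 − 0.108) − 1] = 140.3 / 32.96 = 4.256 mg/L.
The observed yield is Y_obs = Y/(1 + k_d·θ_c) = 0.404 / (1 + 0.108 × 8.93) = 0.404 / 1.964 = 0.2057 g VSS per g BOD₅ removed.
Substrate removed = Q·(S₀ − S) = 659 m³/d × (234 − 4.26) g/m³ = 1.51×10^5 g/d = 151.4 kg/d.
Net biomass production P_X = Y_obs × Q·(S₀ − S) = 0.2057 × 151.4 = 31.14 kg VSS/d.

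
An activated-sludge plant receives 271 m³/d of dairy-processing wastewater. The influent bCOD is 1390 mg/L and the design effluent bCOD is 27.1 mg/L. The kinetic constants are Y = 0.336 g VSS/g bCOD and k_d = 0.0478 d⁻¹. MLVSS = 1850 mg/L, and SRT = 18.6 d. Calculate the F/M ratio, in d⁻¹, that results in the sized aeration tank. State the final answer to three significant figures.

F/M ≈ 0.308 d⁻¹

Steady-state biomass mass balance: V·X·(1 + k_d·θ_c) = Y·Q·(S₀ − S)·θ_c, so V = 0.336 × 271 × (1390 − 27.1) × 18.6 / [1850 × (1 + 0.0478 × 18.6)] = 2.31×10^6 / 3495 = 660.5 m³.
F/M = applied load / biomass = Q·S₀/(V·X) = 271 × 1390 / (660.5 × 1850) = 0.3083 d⁻¹.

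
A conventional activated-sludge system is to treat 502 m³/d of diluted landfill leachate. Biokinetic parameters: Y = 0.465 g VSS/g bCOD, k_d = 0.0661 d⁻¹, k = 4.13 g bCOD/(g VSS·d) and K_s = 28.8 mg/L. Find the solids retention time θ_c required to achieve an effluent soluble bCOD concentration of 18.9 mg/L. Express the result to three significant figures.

θ_c ≈ 1.44 d

At the target effluent, Y k S/(K_s+S) = 0.465×4.13×18.9/47.70 = 0.7609 d⁻¹.
θ_c = 1/(μ − k_d) = 1/(0.7609 − 0.0661) = 1/0.6948 = 1.439 d.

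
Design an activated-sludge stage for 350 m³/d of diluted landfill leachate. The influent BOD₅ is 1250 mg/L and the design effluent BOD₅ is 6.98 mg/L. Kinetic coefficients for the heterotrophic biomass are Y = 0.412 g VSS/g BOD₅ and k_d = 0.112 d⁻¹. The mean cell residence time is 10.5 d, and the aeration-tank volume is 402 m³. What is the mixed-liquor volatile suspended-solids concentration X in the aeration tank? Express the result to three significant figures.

From V·X·(1 + k_d·θ_c) = Y·Q·(S₀ − S)·θ_c: X = 0.412 × 350 × (1250 − 6.98) × 10.5 / [402 × (1 + 0.112 × 10.5)] = 2152 mg/L.

X ≈ 2150 mg/L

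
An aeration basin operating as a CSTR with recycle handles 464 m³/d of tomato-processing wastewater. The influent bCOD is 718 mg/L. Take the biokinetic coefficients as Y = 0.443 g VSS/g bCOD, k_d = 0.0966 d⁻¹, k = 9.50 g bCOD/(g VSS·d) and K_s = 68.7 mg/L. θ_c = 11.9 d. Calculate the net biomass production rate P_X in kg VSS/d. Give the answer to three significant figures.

P_X ≈ 68.4 kg VSS/d

From the Monod/SRT balance for a CMAS, S = K_s·(1+k_d θ_c)/[θ_c·(Y k − k_d) − 1] = 68.7 × (1 + 0.0966 × 11.9) / [11.9 × (0.443 × 9.50 − 0.0966) − 1] = 147.7 / 47.93 = 3.081 mg/L.
Y_obs = Y / (1 + k_d θ_c) = 0.443 / (1 + 0.0966 × 11.9) = 0.443 / 2.150 = 0.2061.
Mass of bCOD removed per day: Q(S₀ − S) = 464 × 714.9 g/m³ = 331.7 kg/d.
P_X = Y_obs · Q(S₀ − S) = 0.2061 × 331.7 = 68.36 kg VSS/d.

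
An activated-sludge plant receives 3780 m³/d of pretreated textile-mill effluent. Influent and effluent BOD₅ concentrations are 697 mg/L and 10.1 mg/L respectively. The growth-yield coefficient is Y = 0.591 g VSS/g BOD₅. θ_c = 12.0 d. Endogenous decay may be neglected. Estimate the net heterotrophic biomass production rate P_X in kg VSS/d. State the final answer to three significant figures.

P_X ≈ 1530 kg VSS/d

Since k_d ≈ 0, Y_obs = Y = 0.591 g VSS/g BOD₅.
Substrate removed = Q·(S₀ − S) = 3780 m³/d × (697 − 10.1) g/m³ = 2.6×10^6 g/d = 2596 kg/d.
Net biomass production P_X = Y_obs × Q·(S₀ − S) = 0.5910 × 2596 = 1535 kg VSS/d.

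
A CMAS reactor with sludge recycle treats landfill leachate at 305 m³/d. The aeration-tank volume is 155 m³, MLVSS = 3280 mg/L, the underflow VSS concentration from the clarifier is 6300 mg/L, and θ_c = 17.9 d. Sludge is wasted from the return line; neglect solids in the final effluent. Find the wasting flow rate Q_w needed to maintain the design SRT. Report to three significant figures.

Q_w ≈ 4.51 m³/d

θ_c = V·X/(Q_w·X_r) when wasting from the recycle, so Q_w = V·X/(θ_c·X_r) = 155.0 × 3280 / (17.9 × 6300) = 4.508 m³/d.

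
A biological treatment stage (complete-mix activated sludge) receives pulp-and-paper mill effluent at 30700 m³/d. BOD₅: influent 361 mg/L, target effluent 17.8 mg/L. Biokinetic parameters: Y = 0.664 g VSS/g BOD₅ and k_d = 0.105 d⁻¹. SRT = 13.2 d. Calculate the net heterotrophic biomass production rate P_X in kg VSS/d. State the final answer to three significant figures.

P_X ≈ 2930 kg VSS/d

The observed yield is Y_obs = Y/(1 + k_d·θ_c) = 0.664 / (1 + 0.105 × 13.2) = 0.664 / 2.386 = 0.2783 g VSS per g BOD₅ removed.
Mass of BOD₅ removed per day: Q(S₀ − S) = 30700 × 343.2 g/m³ = 10536 kg/d.
P_X = Y_obs · Q(S₀ − S) = 0.2783 × 10536 = 2932 kg VSS/d.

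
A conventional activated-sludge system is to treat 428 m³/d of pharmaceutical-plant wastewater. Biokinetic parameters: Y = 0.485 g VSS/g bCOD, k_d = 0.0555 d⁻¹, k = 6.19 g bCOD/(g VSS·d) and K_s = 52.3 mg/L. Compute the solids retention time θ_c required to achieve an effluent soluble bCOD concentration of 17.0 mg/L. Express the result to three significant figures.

θ_c ≈ 1.47 d

Specific growth rate at S = 17.0 mg/L: μ = YkS/(K_s+S) = 0.485·6.19·17.0/(52.3+17.0) = 0.7365 d⁻¹.
θ_c = 1/(μ − k_d) = 1/(0.7365 − 0.0555) = 1/0.6810 = 1.469 d.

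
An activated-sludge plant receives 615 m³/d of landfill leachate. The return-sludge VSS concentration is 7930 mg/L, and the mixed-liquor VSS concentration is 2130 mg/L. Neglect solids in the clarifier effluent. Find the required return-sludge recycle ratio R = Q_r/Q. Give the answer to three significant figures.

Solids balance on the clarifier gives (1+R)X = R·X_r, so R = X/(X_r − X) = 2130 / (7930 − 2130) = 0.3672.

R ≈ 0.367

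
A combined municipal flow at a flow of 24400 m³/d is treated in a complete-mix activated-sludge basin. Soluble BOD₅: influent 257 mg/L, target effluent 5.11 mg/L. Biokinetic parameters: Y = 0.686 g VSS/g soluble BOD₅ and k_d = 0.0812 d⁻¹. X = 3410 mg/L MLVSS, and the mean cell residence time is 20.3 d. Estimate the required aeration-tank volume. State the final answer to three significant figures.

From the SRT design equation V = Y Q (S₀−S) θ_c / [X (1 + k_d θ_c)] = 0.686 × 24400 × (257 − 5.11) × 20.3 / [3410 × (1 + 0.0812 × 20.3)] = 8.56×10^7 / 9031 = 9477 m³.

V ≈ 9480 m³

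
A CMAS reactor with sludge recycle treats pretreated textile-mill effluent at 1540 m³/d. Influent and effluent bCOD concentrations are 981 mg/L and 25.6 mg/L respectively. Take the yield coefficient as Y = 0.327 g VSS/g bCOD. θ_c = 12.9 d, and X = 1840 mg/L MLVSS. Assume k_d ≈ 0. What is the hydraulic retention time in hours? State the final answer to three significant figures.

τ ≈ 52.6 h

Biomass mass balance (decay neglected): V·X = Y·Q·(S₀ − S)·θ_c, so V = 0.327 × 1540 × (981 − 25.6) × 12.9 / 1840 = 3373 m³.
τ = V/Q = 3373/1540 = 2.190 d, or 52.57 h.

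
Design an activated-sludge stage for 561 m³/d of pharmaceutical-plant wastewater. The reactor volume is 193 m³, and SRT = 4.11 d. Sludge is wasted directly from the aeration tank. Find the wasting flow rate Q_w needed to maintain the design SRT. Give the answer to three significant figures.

Wasting from the aeration tank: Q_w = V / θ_c = 193.0 / 4.11 = 46.96 m³/d.

Q_w ≈ 47.0 m³/d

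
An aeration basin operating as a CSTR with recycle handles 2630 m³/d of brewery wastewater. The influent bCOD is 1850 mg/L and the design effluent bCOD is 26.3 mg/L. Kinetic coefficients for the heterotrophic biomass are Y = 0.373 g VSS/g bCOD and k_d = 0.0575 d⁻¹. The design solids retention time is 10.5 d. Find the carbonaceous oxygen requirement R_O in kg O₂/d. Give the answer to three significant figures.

Observed yield with endogenous decay: Y_obs = Y / (1 + k_d·θ_c) = 0.373 / (1 + 0.0575 × 10.5) = 0.373 / 1.604 = 0.2326 g VSS/g bCOD.
Q·(S₀ − S) = 2630 × (1850 − 26.3) × 10⁻³ = 4796 kg/d removed.
P_X = Y_obs·Q·(S₀ − S) = 0.2326 × 4796 = 1116 kg VSS/d.
R_O = Q·(S₀ − S) − 1.42·P_X = 4796 − 1.42 × 1116 = 3212 kg O₂/d.

R_O ≈ 3210 kg O₂/d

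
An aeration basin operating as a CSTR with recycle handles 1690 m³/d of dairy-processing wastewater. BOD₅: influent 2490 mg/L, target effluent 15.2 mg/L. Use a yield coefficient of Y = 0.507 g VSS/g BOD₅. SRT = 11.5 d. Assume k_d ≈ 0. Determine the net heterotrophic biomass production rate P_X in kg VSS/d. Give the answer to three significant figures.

With endogenous decay neglected, the observed yield equals the true yield: Y_obs = Y = 0.507 g VSS/g BOD₅.
Mass of BOD₅ removed per day: Q(S₀ − S) = 1690 × 2475 g/m³ = 4182 kg/d.
P_X = Y_obs · Q(S₀ − S) = 0.5070 × 4182 = 2120 kg VSS/d.

P_X ≈ 2120 kg VSS/d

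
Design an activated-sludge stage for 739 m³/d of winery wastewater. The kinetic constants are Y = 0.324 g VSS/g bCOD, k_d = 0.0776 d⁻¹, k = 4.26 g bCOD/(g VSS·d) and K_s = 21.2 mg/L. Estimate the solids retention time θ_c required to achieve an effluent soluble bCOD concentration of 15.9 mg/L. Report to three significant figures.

θ_c ≈ 1.95 d

At the target effluent, Y k S/(K_s+S) = 0.324×4.26×15.9/37.10 = 0.5915 d⁻¹.
1/θ_c = 0.5915 − 0.0776 = 0.5139 d⁻¹, so θ_c = 1.946 d.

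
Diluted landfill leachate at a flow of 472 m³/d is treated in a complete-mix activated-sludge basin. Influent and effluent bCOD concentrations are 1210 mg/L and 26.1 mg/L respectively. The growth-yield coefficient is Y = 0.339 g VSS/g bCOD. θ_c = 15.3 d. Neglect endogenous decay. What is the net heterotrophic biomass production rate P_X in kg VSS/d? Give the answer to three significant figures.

P_X ≈ 189 kg VSS/d

With endogenous decay neglected, the observed yield equals the true yield: Y_obs = Y = 0.339 g VSS/g bCOD.
Substrate removed = Q·(S₀ − S) = 472 m³/d × (1210 − 26.1) g/m³ = 5.59×10^5 g/d = 558.8 kg/d.
Net biomass production P_X = Y_obs × Q·(S₀ − S) = 0.3390 × 558.8 = 189.4 kg VSS/d.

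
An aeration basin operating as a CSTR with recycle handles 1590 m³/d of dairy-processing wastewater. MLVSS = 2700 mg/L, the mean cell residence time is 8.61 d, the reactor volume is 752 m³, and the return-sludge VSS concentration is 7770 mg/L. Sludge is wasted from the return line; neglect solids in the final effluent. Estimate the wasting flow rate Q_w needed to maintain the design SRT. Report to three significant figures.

θ_c = V·X/(Q_w·X_r) when wasting from the recycle, so Q_w = V·X/(θ_c·X_r) = 752.0 × 2700 / (8.61 × 7770) = 30.35 m³/d.

Q_w ≈ 30.3 m³/d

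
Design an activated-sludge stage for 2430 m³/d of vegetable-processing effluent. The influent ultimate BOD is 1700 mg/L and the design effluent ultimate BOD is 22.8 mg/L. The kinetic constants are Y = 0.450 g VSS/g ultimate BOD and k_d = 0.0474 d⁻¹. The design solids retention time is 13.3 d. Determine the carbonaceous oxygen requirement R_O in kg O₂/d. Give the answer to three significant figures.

R_O ≈ 2480 kg O₂/d

The observed yield is Y_obs = Y/(1 + k_d·θ_c) = 0.450 / (1 + 0.0474 × 13.3) = 0.450 / 1.630 = 0.2760 g VSS per g ultimate BOD removed.
ΔS = 1700 − 22.8 = 1677 mg/L, so the substrate removal rate is 2430 × 1677/1000 = 4076 kg ultimate BOD/d.
Biomass synthesised: P_X = Y_obs × 4076 = 1125 kg VSS/d.
R_O = Q·(S₀ − S) − 1.42·P_X = 4076 − 1.42 × 1125 = 2478 kg O₂/d.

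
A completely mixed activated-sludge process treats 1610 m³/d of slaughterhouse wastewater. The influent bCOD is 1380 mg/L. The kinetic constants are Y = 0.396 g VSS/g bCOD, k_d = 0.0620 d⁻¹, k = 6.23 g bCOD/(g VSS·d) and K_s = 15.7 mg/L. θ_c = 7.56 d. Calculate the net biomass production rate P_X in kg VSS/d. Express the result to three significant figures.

P_X ≈ 598 kg VSS/d

Effluent substrate depends only on kinetics and SRT: S = K_s(1 + k_d θ_c) / [θ_c(Yk − k_d) − 1] = 15.7 × (1 + 0.0620 × 7.56) / [7.56 × (0.396 × 6.23 − 0.0620) − 1] = 23.06 / 17.18 = 1.342 mg/L.
Observed yield with endogenous decay: Y_obs = Y / (1 + k_d·θ_c) = 0.396 / (1 + 0.0620 × 7.56) = 0.396 / 1.469 = 0.2696 g VSS/g bCOD.
ΔS = 1380 − 1.34 = 1379 mg/L, so the substrate removal rate is 1610 × 1379/1000 = 2220 kg bCOD/d.
P_X = Y_obs · Q(S₀ − S) = 0.2696 × 2220 = 598.5 kg VSS/d.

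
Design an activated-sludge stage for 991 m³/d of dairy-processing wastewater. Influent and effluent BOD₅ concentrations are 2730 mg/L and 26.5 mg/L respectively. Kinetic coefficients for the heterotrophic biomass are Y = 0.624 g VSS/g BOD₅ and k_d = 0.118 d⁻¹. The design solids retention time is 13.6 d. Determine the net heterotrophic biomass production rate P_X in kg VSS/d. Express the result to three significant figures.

P_X ≈ 642 kg VSS/d

Correct the yield for decay: Y_obs = Y/(1 + k_d θ_c) = 0.624 / (1 + 0.118 × 13.6) = 0.624 / 2.605 = 0.2396.
Mass of BOD₅ removed per day: Q(S₀ − S) = 991 × 2704 g/m³ = 2679 kg/d.
P_X = Y_obs · Q(S₀ − S) = 0.2396 × 2679 = 641.8 kg VSS/d.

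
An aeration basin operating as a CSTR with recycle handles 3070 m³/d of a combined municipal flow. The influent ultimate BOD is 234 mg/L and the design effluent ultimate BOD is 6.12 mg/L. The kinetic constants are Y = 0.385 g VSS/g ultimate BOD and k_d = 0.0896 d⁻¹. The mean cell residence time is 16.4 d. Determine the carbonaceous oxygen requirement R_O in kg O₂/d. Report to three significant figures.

R_O ≈ 545 kg O₂/d

Observed yield with endogenous decay: Y_obs = Y / (1 + k_d·θ_c) = 0.385 / (1 + 0.0896 × 16.4) = 0.385 / 2.469 = 0.1559 g VSS/g ultimate BOD.
Mass of ultimate BOD removed per day: Q(S₀ − S) = 3070 × 227.9 g/m³ = 699.6 kg/d.
P_X = Y_obs·Q·(S₀ − S) = 0.1559 × 699.6 = 109.1 kg VSS/d.
R_O = Q·ΔS − 1.42 P_X = 699.6 − 154.9 = 544.7 kg O₂/d.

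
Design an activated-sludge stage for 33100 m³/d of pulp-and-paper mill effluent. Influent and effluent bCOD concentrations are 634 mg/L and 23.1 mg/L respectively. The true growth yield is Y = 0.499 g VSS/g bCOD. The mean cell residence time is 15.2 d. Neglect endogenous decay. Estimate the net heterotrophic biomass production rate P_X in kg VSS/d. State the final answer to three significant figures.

P_X ≈ 10100 kg VSS/d

Since k_d ≈ 0, Y_obs = Y = 0.499 g VSS/g bCOD.
ΔS = 634 − 23.1 = 610.9 mg/L, so the substrate removal rate is 33100 × 610.9/1000 = 20221 kg bCOD/d.
Biomass produced: P_X = Y_obs·Q·ΔS = 0.4990 × 20221 ≈ 10090 kg VSS/d.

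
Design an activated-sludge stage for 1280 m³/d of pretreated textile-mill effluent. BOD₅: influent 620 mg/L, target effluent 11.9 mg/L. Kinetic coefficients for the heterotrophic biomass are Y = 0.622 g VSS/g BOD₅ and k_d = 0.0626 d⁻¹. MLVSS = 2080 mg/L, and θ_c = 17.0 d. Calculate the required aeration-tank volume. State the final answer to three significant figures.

V ≈ 1920 m³

Rearranging the biomass balance for a CMAS with decay, V = Y·Q·ΔS·θ_c / [X·(1+k_d θ_c)] = 0.622 × 1280 × (620 − 11.9) × 17.0 / [2080 × (1 + 0.0626 × 17.0)] = 8.23×10^6 / 4294 = 1917 m³.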